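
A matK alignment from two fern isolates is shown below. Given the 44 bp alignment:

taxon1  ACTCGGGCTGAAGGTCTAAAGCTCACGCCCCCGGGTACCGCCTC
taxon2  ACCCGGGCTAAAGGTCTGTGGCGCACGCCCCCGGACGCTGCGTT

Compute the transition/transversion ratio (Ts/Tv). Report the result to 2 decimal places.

3.00

Transitions are A↔G and C↔T; transversions are all other mismatches.
Transitions: 9. Transversions: 3.
R = 9/3 = 3.00.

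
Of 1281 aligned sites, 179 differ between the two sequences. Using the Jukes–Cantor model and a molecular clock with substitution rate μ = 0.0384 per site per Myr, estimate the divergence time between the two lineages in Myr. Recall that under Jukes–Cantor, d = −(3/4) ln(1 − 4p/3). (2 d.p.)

p = 179/1281 ≈ 0.139735.
d = −(3/4) ln(1 − 4p/3) = −0.75 ln(1 − 0.186313) = −0.75 ln(0.813687)
  = −0.75 × (-0.206180) = 0.154635 substitutions/site.
Under a molecular clock d = 2μt, so t = d/(2μ) = 0.154635 / (2 × 0.0384) = 2.01 Myr.

2.01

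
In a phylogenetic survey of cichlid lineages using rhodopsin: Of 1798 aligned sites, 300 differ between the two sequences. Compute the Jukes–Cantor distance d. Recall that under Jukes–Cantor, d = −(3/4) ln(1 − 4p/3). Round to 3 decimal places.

p = 300/1798 ≈ 0.166852.
d = −(3/4) ln(1 − 4p/3) = −0.75 ln(1 − 0.222469) = −0.75 ln(0.777531)
  = −0.75 × (-0.251632) = 0.188724 substitutions/site.

0.189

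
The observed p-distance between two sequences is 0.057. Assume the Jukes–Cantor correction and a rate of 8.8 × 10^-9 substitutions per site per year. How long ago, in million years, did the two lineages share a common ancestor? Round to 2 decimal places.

d = −(3/4) ln(1 − 4p/3) = −0.75 ln(1 − 0.076) = −0.75 ln(0.924)
  = −0.75 × (-0.079043) = 0.059282 substitutions/site.
Under a molecular clock d = 2μt, so t = d/(2μ) = 0.059282 / (2 × 8.8 × 10^-9) = 3.37 million years.

3.37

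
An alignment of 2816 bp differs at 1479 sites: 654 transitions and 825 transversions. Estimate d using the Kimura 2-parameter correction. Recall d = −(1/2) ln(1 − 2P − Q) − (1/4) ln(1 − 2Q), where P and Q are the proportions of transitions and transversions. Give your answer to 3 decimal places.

0.929

P = 654/2816 ≈ 0.232244 and Q = 825/2816 ≈ 0.292969.
Under the Kimura two-parameter model, d = −½ ln(1 − 2P − Q) − ¼ ln(1 − 2Q).
1 − 2P − Q = 0.242543, giving −½ ln(0.242543) = 0.708288.
1 − 2Q = 0.414062, giving −¼ ln(0.414062) = 0.220435.
d = 0.708288 + 0.220435 = 0.928723.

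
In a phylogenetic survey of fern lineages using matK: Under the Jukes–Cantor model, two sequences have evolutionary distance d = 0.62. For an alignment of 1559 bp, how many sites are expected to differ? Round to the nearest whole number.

658

Invert JC69: p = (3/4)(1 − e^(−4d/3)) = 0.75 × (1 − e^(-0.826667)) = 0.75 × (1 − 0.437505) = 0.421871.
Expected differing sites = pL ≈ 0.421871 × 1559 = 657.696889 ≈ 658.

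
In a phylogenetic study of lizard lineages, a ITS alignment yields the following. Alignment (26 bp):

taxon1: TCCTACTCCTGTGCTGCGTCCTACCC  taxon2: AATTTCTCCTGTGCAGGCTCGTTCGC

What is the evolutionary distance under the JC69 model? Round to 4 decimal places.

The sequences differ at 10 of 26 sites (1, 2, 3, 5, 15, 17, 18, 21, 23, 25), so p = 10/26 ≈ 0.384615.
d = −(3/4) ln(1 − 4p/3) = −0.75 ln(1 − 0.51282) = −0.75 ln(0.48718)
  = −0.75 × (-0.719122) = 0.539342 substitutions/site.

0.5393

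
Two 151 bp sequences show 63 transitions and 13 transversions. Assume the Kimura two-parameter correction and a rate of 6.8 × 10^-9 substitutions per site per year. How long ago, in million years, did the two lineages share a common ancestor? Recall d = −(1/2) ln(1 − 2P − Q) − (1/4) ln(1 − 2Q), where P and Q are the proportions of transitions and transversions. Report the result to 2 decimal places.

P = 63/151 ≈ 0.417219 and Q = 13/151 ≈ 0.086093.
Under the Kimura two-parameter model, d = −½ ln(1 − 2P − Q) − ¼ ln(1 − 2Q).
1 − 2P − Q = 0.079469, giving −½ ln(0.079469) = 1.266194.
1 − 2Q = 0.827814, giving −¼ ln(0.827814) = 0.047242.
d = 1.266194 + 0.047242 = 1.313436.
Under a molecular clock d = 2μt, so t = d/(2μ) = 1.313436 / (2 × 6.8 × 10^-9) = 96.58 million years.

96.58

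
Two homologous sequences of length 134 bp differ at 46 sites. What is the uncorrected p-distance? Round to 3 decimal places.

0.343

p = 46/134 = 0.343283… ≈ 0.343 (to 3 d.p.).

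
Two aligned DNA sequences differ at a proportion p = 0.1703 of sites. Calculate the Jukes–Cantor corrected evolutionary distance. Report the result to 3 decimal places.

d = −(3/4) ln(1 − 4p/3) = −0.75 ln(1 − 0.227067) = −0.75 ln(0.772933)
  = −0.75 × (-0.257563) = 0.193172 substitutions/site.

0.193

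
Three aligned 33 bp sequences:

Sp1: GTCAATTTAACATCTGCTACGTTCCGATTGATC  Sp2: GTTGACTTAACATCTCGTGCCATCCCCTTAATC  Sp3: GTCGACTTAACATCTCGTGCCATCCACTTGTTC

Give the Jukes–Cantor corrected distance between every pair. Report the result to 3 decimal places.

d(Sp1,Sp2) = 0.441, d(Sp1,Sp3) = 0.388, d(Sp2,Sp3) = 0.132

Sp1–Sp2: 11/33 sites differ → p ≈ 0.333333, d = −0.75 ln(1 − 0.444444) = 0.440839 ≈ 0.441.
Sp1–Sp3: 10/33 sites differ → p ≈ 0.30303, d = −0.75 ln(1 − 0.40404) = 0.388186 ≈ 0.388.
Sp2–Sp3: 4/33 sites differ → p ≈ 0.121212, d = −0.75 ln(1 − 0.161616) = 0.132209 ≈ 0.132.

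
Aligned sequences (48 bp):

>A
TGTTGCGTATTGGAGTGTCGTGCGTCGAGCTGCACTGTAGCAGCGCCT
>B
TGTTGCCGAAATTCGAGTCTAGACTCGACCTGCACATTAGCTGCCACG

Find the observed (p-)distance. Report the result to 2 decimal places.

The sequences differ at 19 of 48 positions.
p = 19/48 = 0.395833… ≈ 0.40 (to 2 d.p.).

0.40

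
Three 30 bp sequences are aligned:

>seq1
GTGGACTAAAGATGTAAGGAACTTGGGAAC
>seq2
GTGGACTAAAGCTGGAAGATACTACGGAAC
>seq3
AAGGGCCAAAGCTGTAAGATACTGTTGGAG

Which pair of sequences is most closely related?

seq1 and seq2

seq1–seq2: 6/30 differ, p = 0.200, d = 0.233.
seq1–seq3: 12/30 differ, p = 0.400, d = 0.572.
seq2–seq3: 10/30 differ, p = 0.333, d = 0.441.
The smallest distance is between seq1 and seq2.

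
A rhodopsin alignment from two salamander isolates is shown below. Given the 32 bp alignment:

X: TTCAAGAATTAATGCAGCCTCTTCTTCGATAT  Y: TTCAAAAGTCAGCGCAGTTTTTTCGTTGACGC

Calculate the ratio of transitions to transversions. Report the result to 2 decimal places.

12.00

Transitions are A↔G and C↔T; transversions are all other mismatches.
Transitions: 12. Transversions: 1.
R = 12/1 = 12.00.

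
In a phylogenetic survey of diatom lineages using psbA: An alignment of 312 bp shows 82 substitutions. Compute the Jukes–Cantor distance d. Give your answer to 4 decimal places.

p = 82/312 ≈ 0.262821.
d = −(3/4) ln(1 − 4p/3) = −0.75 ln(1 − 0.350428) = −0.75 ln(0.649572)
  = −0.75 × (-0.431442) = 0.323582 substitutions/site.

0.3236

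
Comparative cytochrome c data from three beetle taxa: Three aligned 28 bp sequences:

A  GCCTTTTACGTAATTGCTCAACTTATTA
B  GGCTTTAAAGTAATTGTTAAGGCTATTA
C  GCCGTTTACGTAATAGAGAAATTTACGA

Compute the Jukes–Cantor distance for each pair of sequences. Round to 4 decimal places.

d(A,B) = 0.3597, d(A,C) = 0.3597, d(B,C) = 0.6355

A–B: 8/28 sites differ → p ≈ 0.285714, d = −0.75 ln(1 − 0.380952) = 0.359679 ≈ 0.3597.
A–C: 8/28 sites differ → p ≈ 0.285714, d = −0.75 ln(1 − 0.380952) = 0.359679 ≈ 0.3597.
B–C: 12/28 sites differ → p ≈ 0.428571, d = −0.75 ln(1 − 0.571428) = 0.635472 ≈ 0.6355.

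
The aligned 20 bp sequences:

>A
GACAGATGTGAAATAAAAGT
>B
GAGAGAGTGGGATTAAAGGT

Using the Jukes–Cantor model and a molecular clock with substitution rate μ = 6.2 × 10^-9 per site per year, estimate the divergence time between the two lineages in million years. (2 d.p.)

The sequences differ at 7 of 20 sites (3, 7, 8, 9, 11, 13, 18), so p = 7/20 = 0.35.
d = −(3/4) ln(1 − 4p/3) = −0.75 ln(1 − 0.466667) = −0.75 ln(0.533333)
  = −0.75 × (-0.628609) = 0.471457 substitutions/site.
Under a molecular clock d = 2μt, so t = d/(2μ) = 0.471457 / (2 × 6.2 × 10^-9) = 38.02 million years.

38.02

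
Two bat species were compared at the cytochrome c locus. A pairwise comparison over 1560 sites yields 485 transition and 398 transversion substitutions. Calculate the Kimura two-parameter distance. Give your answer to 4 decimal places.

P = 485/1560 ≈ 0.310897 and Q = 398/1560 ≈ 0.255128.
Under the Kimura two-parameter model, d = −½ ln(1 − 2P − Q) − ¼ ln(1 − 2Q).
1 − 2P − Q = 0.123078, giving −½ ln(0.123078) = 1.047468.
1 − 2Q = 0.489744, giving −¼ ln(0.489744) = 0.178468.
d = 1.047468 + 0.178468 = 1.225936.

1.2259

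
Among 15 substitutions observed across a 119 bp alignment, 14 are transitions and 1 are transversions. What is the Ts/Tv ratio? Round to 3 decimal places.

14.000

R = 14/1 = 14.000.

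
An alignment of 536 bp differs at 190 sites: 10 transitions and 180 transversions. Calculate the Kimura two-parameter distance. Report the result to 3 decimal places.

P = 10/536 ≈ 0.018657 and Q = 180/536 ≈ 0.335821.
Under the Kimura two-parameter model, d = −½ ln(1 − 2P − Q) − ¼ ln(1 − 2Q).
1 − 2P − Q = 0.626865, giving −½ ln(0.626865) = 0.233512.
1 − 2Q = 0.328358, giving −¼ ln(0.328358) = 0.278413.
d = 0.233512 + 0.278413 = 0.511925.

0.512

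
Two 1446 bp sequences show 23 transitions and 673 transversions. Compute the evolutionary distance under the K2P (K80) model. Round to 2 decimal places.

P = 23/1446 ≈ 0.015906 and Q = 673/1446 ≈ 0.465422.
Under the Kimura two-parameter model, d = −½ ln(1 − 2P − Q) − ¼ ln(1 − 2Q).
1 − 2P − Q = 0.502766, giving −½ ln(0.502766) = 0.343815.
1 − 2Q = 0.069156, giving −¼ ln(0.069156) = 0.667848.
d = 0.343815 + 0.667848 = 1.011663.

1.01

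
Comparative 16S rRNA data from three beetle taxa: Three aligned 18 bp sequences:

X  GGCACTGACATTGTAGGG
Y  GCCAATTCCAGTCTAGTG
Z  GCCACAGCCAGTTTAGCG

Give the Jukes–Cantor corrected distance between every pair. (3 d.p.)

X–Y: 7/18 sites differ → p ≈ 0.388889, d = −0.75 ln(1 − 0.518519) = 0.548166 ≈ 0.548.
X–Z: 6/18 sites differ → p ≈ 0.333333, d = −0.75 ln(1 − 0.444444) = 0.440839 ≈ 0.441.
Y–Z: 5/18 sites differ → p ≈ 0.277778, d = −0.75 ln(1 − 0.370371) = 0.346968 ≈ 0.347.

d(X,Y) = 0.548, d(X,Z) = 0.441, d(Y,Z) = 0.347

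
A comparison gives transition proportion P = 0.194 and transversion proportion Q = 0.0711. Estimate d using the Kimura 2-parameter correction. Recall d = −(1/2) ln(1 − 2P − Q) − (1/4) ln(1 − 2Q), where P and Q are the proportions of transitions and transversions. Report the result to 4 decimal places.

Under the Kimura two-parameter model, d = −½ ln(1 − 2P − Q) − ¼ ln(1 − 2Q).
1 − 2P − Q = 0.5409, giving −½ ln(0.5409) = 0.307260.
1 − 2Q = 0.8578, giving −¼ ln(0.8578) = 0.038346.
d = 0.307260 + 0.038346 = 0.345606.

0.3456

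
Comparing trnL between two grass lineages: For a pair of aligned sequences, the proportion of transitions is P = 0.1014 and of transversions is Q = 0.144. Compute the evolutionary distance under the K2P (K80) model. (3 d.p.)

0.298

Under the Kimura two-parameter model, d = −½ ln(1 − 2P − Q) − ¼ ln(1 − 2Q).
1 − 2P − Q = 0.6532, giving −½ ln(0.6532) = 0.212936.
1 − 2Q = 0.712, giving −¼ ln(0.712) = 0.084919.
d = 0.212936 + 0.084919 = 0.297855.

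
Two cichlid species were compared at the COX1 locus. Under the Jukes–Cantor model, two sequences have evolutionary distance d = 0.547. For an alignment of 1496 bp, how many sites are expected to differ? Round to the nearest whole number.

581

Invert JC69: p = (3/4)(1 − e^(−4d/3)) = 0.75 × (1 − e^(-0.729333)) = 0.75 × (1 − 0.482231) = 0.388327.
Expected differing sites = pL ≈ 0.388327 × 1496 = 580.937192 ≈ 581.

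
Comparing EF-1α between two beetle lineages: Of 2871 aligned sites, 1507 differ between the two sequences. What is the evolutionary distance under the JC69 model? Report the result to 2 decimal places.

0.90

p = 1507/2871 ≈ 0.524904.
d = −(3/4) ln(1 − 4p/3) = −0.75 ln(1 − 0.699872) = −0.75 ln(0.300128)
  = −0.75 × (-1.203546) = 0.902660 substitutions/site.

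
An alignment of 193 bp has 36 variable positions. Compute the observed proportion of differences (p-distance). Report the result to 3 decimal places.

0.187

p = 36/193 = 0.186528… ≈ 0.187 (to 3 d.p.).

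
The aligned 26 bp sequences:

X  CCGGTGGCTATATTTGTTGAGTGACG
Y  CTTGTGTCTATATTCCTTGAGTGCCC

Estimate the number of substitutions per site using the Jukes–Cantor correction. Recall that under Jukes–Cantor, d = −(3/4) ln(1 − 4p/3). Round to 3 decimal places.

0.334

The sequences differ at 7 of 26 sites (2, 3, 7, 15, 16, 24, 26), so p = 7/26 ≈ 0.269231.
d = −(3/4) ln(1 − 4p/3) = −0.75 ln(1 − 0.358975) = −0.75 ln(0.641025)
  = −0.75 × (-0.444687) = 0.333515 substitutions/site.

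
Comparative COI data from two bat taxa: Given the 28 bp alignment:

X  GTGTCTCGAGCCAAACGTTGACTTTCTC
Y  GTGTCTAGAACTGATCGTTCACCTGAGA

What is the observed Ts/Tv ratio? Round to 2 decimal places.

0.57

Transitions are A↔G and C↔T; transversions are all other mismatches.
Transitions: 4. Transversions: 7.
R = 4/7 = 0.571428… ≈ 0.57 (to 2 d.p.).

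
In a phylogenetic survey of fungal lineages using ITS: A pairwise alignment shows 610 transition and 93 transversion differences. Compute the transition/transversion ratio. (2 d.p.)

R = 610/93 = 6.559139… ≈ 6.56 (to 2 d.p.).

6.56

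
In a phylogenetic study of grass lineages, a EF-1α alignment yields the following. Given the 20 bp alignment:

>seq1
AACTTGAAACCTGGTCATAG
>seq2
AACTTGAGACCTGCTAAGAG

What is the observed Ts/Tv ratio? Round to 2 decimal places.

0.33

Transitions are A↔G and C↔T; transversions are all other mismatches.
Transitions: 1. Transversions: 3.
R = 1/3 = 0.333333… ≈ 0.33 (to 2 d.p.).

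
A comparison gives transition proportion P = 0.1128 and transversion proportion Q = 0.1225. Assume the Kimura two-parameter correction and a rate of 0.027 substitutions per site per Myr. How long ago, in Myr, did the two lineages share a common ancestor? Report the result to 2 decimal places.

Under the Kimura two-parameter model, d = −½ ln(1 − 2P − Q) − ¼ ln(1 − 2Q).
1 − 2P − Q = 0.6519, giving −½ ln(0.6519) = 0.213932.
1 − 2Q = 0.755, giving −¼ ln(0.755) = 0.070259.
d = 0.213932 + 0.070259 = 0.284191.
Under a molecular clock d = 2μt, so t = d/(2μ) = 0.284191 / (2 × 0.027) = 5.26 Myr.

5.26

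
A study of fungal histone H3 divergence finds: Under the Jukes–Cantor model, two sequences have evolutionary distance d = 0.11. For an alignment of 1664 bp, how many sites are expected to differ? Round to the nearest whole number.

170

Invert JC69: p = (3/4)(1 − e^(−4d/3)) = 0.75 × (1 − e^(-0.146667)) = 0.75 × (1 − 0.863582) = 0.102314.
Expected differing sites = pL ≈ 0.102314 × 1664 = 170.250496 ≈ 170.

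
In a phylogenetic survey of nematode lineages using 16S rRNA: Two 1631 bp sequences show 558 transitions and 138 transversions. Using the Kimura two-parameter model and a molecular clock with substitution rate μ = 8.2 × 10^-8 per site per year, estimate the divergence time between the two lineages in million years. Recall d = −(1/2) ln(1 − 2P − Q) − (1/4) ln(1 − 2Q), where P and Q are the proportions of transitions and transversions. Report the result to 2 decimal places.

4.75

P = 558/1631 ≈ 0.342121 and Q = 138/1631 ≈ 0.084611.
Under the Kimura two-parameter model, d = −½ ln(1 − 2P − Q) − ¼ ln(1 − 2Q).
1 − 2P − Q = 0.231147, giving −½ ln(0.231147) = 0.732351.
1 − 2Q = 0.830778, giving −¼ ln(0.830778) = 0.046348.
d = 0.732351 + 0.046348 = 0.778699.
Under a molecular clock d = 2μt, so t = d/(2μ) = 0.778699 / (2 × 8.2 × 10^-8) = 4.75 million years.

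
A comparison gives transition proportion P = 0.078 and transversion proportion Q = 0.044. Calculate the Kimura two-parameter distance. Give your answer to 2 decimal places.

Under the Kimura two-parameter model, d = −½ ln(1 − 2P − Q) − ¼ ln(1 − 2Q).
1 − 2P − Q = 0.8, giving −½ ln(0.8) = 0.111572.
1 − 2Q = 0.912, giving −¼ ln(0.912) = 0.023029.
d = 0.111572 + 0.023029 = 0.134601.

0.13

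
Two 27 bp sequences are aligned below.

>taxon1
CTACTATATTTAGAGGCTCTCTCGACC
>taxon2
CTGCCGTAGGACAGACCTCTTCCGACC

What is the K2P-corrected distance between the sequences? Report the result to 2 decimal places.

Of 27 sites, 8 differences are transitions and 5 are transversions, so P = 8/27 ≈ 0.296296 and Q = 5/27 ≈ 0.185185.
Under the Kimura two-parameter model, d = −½ ln(1 − 2P − Q) − ¼ ln(1 − 2Q).
1 − 2P − Q = 0.222223, giving −½ ln(0.222223) = 0.752037.
1 − 2Q = 0.62963, giving −¼ ln(0.62963) = 0.115656.
d = 0.752037 + 0.115656 = 0.867693.

0.87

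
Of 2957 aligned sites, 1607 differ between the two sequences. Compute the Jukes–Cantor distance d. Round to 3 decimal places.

0.967

p = 1607/2957 ≈ 0.543456.
d = −(3/4) ln(1 − 4p/3) = −0.75 ln(1 − 0.724608) = −0.75 ln(0.275392)
  = −0.75 × (-1.289560) = 0.967170 substitutions/site.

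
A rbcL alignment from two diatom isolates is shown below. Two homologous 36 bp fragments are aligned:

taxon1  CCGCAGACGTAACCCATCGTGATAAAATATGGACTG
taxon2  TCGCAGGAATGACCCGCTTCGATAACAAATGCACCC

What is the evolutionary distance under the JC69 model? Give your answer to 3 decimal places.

The sequences differ at 15 of 36 sites, so p = 15/36 ≈ 0.416667.
d = −(3/4) ln(1 − 4p/3) = −0.75 ln(1 − 0.555556) = −0.75 ln(0.444444)
  = −0.75 × (-0.810931) = 0.608198 substitutions/site.

0.608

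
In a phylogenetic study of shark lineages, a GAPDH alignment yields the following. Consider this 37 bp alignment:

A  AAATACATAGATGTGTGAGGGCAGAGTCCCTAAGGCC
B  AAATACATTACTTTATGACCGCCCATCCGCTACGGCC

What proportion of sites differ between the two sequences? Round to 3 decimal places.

0.351

The sequences differ at 13 of 37 positions.
p = 13/37 = 0.351351… ≈ 0.351 (to 3 d.p.).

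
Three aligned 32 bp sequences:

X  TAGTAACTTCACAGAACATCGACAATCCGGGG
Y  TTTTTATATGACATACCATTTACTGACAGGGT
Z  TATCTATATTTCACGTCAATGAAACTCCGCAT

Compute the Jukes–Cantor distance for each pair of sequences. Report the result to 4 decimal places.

d(X,Y) = 0.7356, d(X,Z) = 0.9241, d(Y,Z) = 0.8240

X–Y: 15/32 sites differ → p = 0.46875, d = −0.75 ln(1 − 0.625) = 0.735622 ≈ 0.7356.
X–Z: 17/32 sites differ → p = 0.53125, d = −0.75 ln(1 − 0.708333) = 0.924107 ≈ 0.9241.
Y–Z: 16/32 sites differ → p = 0.5, d = −0.75 ln(1 − 0.666667) = 0.823960 ≈ 0.8240.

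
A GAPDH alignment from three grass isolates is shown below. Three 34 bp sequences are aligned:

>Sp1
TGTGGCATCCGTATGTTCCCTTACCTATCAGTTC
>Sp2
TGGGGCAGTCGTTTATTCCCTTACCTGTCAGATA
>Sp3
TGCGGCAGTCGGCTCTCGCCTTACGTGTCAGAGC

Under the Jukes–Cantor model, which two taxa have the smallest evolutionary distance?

Sp1 and Sp2

Sp1–Sp2: 8/34 differ, p = 0.235, d = 0.282.
Sp1–Sp3: 12/34 differ, p = 0.353, d = 0.477.
Sp2–Sp3: 9/34 differ, p = 0.265, d = 0.326.
The smallest distance is between Sp1 and Sp2.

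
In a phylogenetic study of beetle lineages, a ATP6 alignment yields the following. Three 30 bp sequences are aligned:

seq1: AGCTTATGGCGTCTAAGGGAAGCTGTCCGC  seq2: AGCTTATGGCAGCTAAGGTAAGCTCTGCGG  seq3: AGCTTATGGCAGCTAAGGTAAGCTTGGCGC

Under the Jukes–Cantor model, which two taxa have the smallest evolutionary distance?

seq2 and seq3

seq1–seq2: 6/30 differ, p = 0.200, d = 0.233.
seq1–seq3: 6/30 differ, p = 0.200, d = 0.233.
seq2–seq3: 3/30 differ, p = 0.100, d = 0.107.
The smallest distance is between seq2 and seq3.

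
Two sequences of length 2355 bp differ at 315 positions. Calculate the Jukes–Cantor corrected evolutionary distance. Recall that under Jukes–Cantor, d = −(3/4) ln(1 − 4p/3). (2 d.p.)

0.15

p = 315/2355 ≈ 0.133758.
d = −(3/4) ln(1 − 4p/3) = −0.75 ln(1 − 0.178344) = −0.75 ln(0.821656)
  = −0.75 × (-0.196433) = 0.147325 substitutions/site.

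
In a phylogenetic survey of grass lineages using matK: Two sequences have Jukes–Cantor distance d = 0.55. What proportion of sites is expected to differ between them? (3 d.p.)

0.390

p = (3/4)(1 − e^(−4d/3)) = 0.75 × (1 − e^(-0.733333)) = 0.75 × (1 − 0.480305) = 0.389771.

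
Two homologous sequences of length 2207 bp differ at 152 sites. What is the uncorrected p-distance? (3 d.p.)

p = 152/2207 = 0.068871… ≈ 0.069 (to 3 d.p.).

0.069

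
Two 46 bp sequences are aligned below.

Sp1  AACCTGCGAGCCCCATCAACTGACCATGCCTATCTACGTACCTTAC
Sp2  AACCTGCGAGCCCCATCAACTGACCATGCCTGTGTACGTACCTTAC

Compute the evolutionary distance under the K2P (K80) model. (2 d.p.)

Of 46 sites, 1 differences are transitions and 1 are transversions, so P = 1/46 ≈ 0.021739 and Q = 1/46 ≈ 0.021739.
Under the Kimura two-parameter model, d = −½ ln(1 − 2P − Q) − ¼ ln(1 − 2Q).
1 − 2P − Q = 0.934783, giving −½ ln(0.934783) = 0.033720.
1 − 2Q = 0.956522, giving −¼ ln(0.956522) = 0.011113.
d = 0.033720 + 0.011113 = 0.044833.

0.04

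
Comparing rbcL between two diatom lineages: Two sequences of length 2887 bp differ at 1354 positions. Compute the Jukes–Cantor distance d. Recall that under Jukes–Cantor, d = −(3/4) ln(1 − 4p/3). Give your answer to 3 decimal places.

0.736

p = 1354/2887 ≈ 0.468999.
d = −(3/4) ln(1 − 4p/3) = −0.75 ln(1 − 0.625332) = −0.75 ln(0.374668)
  = −0.75 × (-0.981715) = 0.736286 substitutions/site.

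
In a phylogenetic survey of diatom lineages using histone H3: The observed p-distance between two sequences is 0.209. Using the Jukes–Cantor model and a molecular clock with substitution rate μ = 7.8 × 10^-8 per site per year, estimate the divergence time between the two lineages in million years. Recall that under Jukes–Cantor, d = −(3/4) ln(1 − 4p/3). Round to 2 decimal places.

1.57

d = −(3/4) ln(1 − 4p/3) = −0.75 ln(1 − 0.278667) = −0.75 ln(0.721333)
  = −0.75 × (-0.326654) = 0.244991 substitutions/site.
Under a molecular clock d = 2μt, so t = d/(2μ) = 0.244991 / (2 × 7.8 × 10^-8) = 1.57 million years.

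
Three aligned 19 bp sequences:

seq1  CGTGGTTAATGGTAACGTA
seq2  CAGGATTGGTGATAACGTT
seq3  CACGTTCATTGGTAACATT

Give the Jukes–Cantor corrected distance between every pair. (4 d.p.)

d(seq1,seq2) = 0.5068, d(seq1,seq3) = 0.5068, d(seq2,seq3) = 0.5068

seq1–seq2: 7/19 sites differ → p ≈ 0.368421, d = −0.75 ln(1 − 0.491228) = 0.506816 ≈ 0.5068.
seq1–seq3: 7/19 sites differ → p ≈ 0.368421, d = −0.75 ln(1 − 0.491228) = 0.506816 ≈ 0.5068.
seq2–seq3: 7/19 sites differ → p ≈ 0.368421, d = −0.75 ln(1 − 0.491228) = 0.506816 ≈ 0.5068.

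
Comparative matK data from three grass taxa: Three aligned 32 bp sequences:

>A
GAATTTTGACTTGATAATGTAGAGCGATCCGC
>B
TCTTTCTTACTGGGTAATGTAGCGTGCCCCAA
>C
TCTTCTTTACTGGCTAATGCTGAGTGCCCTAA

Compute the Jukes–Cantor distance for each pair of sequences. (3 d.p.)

d(A,B) = 0.585, d(A,C) = 0.736, d(B,C) = 0.259

A–B: 13/32 sites differ → p = 0.40625, d = −0.75 ln(1 − 0.541667) = 0.585119 ≈ 0.585.
A–C: 15/32 sites differ → p = 0.46875, d = −0.75 ln(1 − 0.625) = 0.735622 ≈ 0.736.
B–C: 7/32 sites differ → p = 0.21875, d = −0.75 ln(1 − 0.291667) = 0.258631 ≈ 0.259.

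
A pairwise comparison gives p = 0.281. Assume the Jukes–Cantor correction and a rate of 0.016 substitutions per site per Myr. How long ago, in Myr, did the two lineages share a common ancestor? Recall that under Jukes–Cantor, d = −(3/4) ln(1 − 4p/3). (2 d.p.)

11.00

d = −(3/4) ln(1 − 4p/3) = −0.75 ln(1 − 0.374667) = −0.75 ln(0.625333)
  = −0.75 × (-0.469471) = 0.352103 substitutions/site.
Under a molecular clock d = 2μt, so t = d/(2μ) = 0.352103 / (2 × 0.016) = 11.00 Myr.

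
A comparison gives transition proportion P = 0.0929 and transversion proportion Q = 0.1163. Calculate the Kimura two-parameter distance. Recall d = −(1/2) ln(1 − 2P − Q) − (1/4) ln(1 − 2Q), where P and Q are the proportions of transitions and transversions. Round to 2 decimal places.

0.25

Under the Kimura two-parameter model, d = −½ ln(1 − 2P − Q) − ¼ ln(1 − 2Q).
1 − 2P − Q = 0.6979, giving −½ ln(0.6979) = 0.179840.
1 − 2Q = 0.7674, giving −¼ ln(0.7674) = 0.066187.
d = 0.179840 + 0.066187 = 0.246027.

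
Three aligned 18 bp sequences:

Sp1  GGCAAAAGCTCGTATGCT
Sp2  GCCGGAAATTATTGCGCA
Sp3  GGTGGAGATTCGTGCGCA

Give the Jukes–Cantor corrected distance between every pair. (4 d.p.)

d(Sp1,Sp2) = 1.0124, d(Sp1,Sp3) = 0.8240, d(Sp2,Sp3) = 0.3470

Sp1–Sp2: 10/18 sites differ → p ≈ 0.555556, d = −0.75 ln(1 − 0.740741) = 1.012446 ≈ 1.0124.
Sp1–Sp3: 9/18 sites differ → p = 0.5, d = −0.75 ln(1 − 0.666667) = 0.823960 ≈ 0.8240.
Sp2–Sp3: 5/18 sites differ → p ≈ 0.277778, d = −0.75 ln(1 − 0.370371) = 0.346968 ≈ 0.3470.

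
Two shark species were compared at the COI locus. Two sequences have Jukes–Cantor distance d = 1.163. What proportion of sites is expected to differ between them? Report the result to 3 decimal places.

p = (3/4)(1 − e^(−4d/3)) = 0.75 × (1 − e^(-1.550667)) = 0.75 × (1 − 0.212106) = 0.590921.

0.591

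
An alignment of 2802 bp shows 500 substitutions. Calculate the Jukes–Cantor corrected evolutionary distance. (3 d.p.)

p = 500/2802 ≈ 0.178444.
d = −(3/4) ln(1 − 4p/3) = −0.75 ln(1 − 0.237925) = −0.75 ln(0.762075)
  = −0.75 × (-0.271710) = 0.203783 substitutions/site.

0.204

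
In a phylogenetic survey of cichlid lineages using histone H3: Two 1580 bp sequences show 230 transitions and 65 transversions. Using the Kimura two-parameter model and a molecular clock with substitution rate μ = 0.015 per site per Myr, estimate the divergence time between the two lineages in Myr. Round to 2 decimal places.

7.45

P = 230/1580 ≈ 0.14557 and Q = 65/1580 ≈ 0.041139.
Under the Kimura two-parameter model, d = −½ ln(1 − 2P − Q) − ¼ ln(1 − 2Q).
1 − 2P − Q = 0.667721, giving −½ ln(0.667721) = 0.201942.
1 − 2Q = 0.917722, giving −¼ ln(0.917722) = 0.021465.
d = 0.201942 + 0.021465 = 0.223407.
Under a molecular clock d = 2μt, so t = d/(2μ) = 0.223407 / (2 × 0.015) = 7.45 Myr.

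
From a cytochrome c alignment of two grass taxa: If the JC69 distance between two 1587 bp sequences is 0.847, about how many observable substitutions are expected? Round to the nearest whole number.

806

Invert JC69: p = (3/4)(1 − e^(−4d/3)) = 0.75 × (1 − e^(-1.129333)) = 0.75 × (1 − 0.323249) = 0.507563.
Expected differing sites = pL ≈ 0.507563 × 1587 = 805.502481 ≈ 806.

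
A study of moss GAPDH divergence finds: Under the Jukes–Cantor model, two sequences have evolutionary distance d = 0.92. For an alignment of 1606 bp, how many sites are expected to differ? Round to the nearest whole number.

Invert JC69: p = (3/4)(1 − e^(−4d/3)) = 0.75 × (1 − e^(-1.226667)) = 0.75 × (1 − 0.293268) = 0.530049.
Expected differing sites = pL ≈ 0.530049 × 1606 = 851.258694 ≈ 851.

851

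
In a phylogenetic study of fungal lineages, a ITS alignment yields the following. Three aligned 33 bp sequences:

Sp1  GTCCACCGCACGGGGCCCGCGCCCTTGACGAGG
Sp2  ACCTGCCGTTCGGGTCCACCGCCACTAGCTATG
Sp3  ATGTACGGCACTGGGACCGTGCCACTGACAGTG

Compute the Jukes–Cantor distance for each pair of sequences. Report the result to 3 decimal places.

d(Sp1,Sp2) = 0.699, d(Sp1,Sp3) = 0.497, d(Sp2,Sp3) = 0.780

Sp1–Sp2: 15/33 sites differ → p ≈ 0.454545, d = −0.75 ln(1 − 0.60606) = 0.698667 ≈ 0.699.
Sp1–Sp3: 12/33 sites differ → p ≈ 0.363636, d = −0.75 ln(1 − 0.484848) = 0.497470 ≈ 0.497.
Sp2–Sp3: 16/33 sites differ → p ≈ 0.484848, d = −0.75 ln(1 − 0.646464) = 0.779827 ≈ 0.780.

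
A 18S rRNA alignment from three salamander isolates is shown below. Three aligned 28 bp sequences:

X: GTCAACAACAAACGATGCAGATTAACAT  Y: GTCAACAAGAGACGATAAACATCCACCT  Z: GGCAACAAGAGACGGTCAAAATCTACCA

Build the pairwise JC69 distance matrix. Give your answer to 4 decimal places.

d(X,Y) = 0.3597, d(X,Z) = 0.5565, d(Y,Z) = 0.2524

X–Y: 8/28 sites differ → p ≈ 0.285714, d = −0.75 ln(1 − 0.380952) = 0.359679 ≈ 0.3597.
X–Z: 11/28 sites differ → p ≈ 0.392857, d = −0.75 ln(1 − 0.523809) = 0.556452 ≈ 0.5565.
Y–Z: 6/28 sites differ → p ≈ 0.214286, d = −0.75 ln(1 − 0.285715) = 0.252355 ≈ 0.2524.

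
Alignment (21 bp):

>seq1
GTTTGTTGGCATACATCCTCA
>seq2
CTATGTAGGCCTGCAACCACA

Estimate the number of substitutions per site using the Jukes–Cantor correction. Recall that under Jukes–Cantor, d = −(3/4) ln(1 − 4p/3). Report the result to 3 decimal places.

0.441

The sequences differ at 7 of 21 sites (1, 3, 7, 11, 13, 16, 19), so p = 7/21 ≈ 0.333333.
d = −(3/4) ln(1 − 4p/3) = −0.75 ln(1 − 0.444444) = −0.75 ln(0.555556)
  = −0.75 × (-0.587786) = 0.440840 substitutions/site.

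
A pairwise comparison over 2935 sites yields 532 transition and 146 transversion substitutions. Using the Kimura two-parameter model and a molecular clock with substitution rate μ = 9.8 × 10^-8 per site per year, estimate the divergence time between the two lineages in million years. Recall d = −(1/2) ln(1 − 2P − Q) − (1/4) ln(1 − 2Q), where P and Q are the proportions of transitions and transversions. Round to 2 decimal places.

P = 532/2935 ≈ 0.181261 and Q = 146/2935 ≈ 0.049744.
Under the Kimura two-parameter model, d = −½ ln(1 − 2P − Q) − ¼ ln(1 − 2Q).
1 − 2P − Q = 0.587734, giving −½ ln(0.587734) = 0.265740.
1 − 2Q = 0.900512, giving −¼ ln(0.900512) = 0.026198.
d = 0.265740 + 0.026198 = 0.291938.
Under a molecular clock d = 2μt, so t = d/(2μ) = 0.291938 / (2 × 9.8 × 10^-8) = 1.49 million years.

1.49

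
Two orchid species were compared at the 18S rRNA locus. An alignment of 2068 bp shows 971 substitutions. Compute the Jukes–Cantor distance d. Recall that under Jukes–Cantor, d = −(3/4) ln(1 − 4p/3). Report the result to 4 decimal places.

p = 971/2068 ≈ 0.469536.
d = −(3/4) ln(1 − 4p/3) = −0.75 ln(1 − 0.626048) = −0.75 ln(0.373952)
  = −0.75 × (-0.983628) = 0.737721 substitutions/site.

0.7377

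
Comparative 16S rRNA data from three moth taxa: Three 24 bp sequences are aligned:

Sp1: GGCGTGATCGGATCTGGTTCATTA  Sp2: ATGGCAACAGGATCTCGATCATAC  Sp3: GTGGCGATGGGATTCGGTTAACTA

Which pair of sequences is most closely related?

Sp1–Sp2: 11/24 differ, p = 0.458, d = 0.708.
Sp1–Sp3: 8/24 differ, p = 0.333, d = 0.441.
Sp2–Sp3: 12/24 differ, p = 0.500, d = 0.824.
The smallest distance is between Sp1 and Sp3.

Sp1 and Sp3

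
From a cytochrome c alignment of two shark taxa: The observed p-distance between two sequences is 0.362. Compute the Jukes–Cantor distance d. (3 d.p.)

d = −(3/4) ln(1 − 4p/3) = −0.75 ln(1 − 0.482667) = −0.75 ln(0.517333)
  = −0.75 × (-0.659069) = 0.494302 substitutions/site.

0.494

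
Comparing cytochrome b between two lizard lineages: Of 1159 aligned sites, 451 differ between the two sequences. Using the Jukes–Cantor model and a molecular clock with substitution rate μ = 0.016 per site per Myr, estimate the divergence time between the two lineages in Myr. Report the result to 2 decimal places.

p = 451/1159 ≈ 0.389129.
d = −(3/4) ln(1 − 4p/3) = −0.75 ln(1 − 0.518839) = −0.75 ln(0.481161)
  = −0.75 × (-0.731553) = 0.548665 substitutions/site.
Under a molecular clock d = 2μt, so t = d/(2μ) = 0.548665 / (2 × 0.016) = 17.15 Myr.

17.15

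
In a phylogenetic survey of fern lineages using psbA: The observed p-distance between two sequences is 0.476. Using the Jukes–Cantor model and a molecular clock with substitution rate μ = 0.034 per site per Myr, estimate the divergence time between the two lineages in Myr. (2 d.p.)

11.11

d = −(3/4) ln(1 − 4p/3) = −0.75 ln(1 − 0.634667) = −0.75 ln(0.365333)
  = −0.75 × (-1.006946) = 0.755210 substitutions/site.
Under a molecular clock d = 2μt, so t = d/(2μ) = 0.755210 / (2 × 0.034) = 11.11 Myr.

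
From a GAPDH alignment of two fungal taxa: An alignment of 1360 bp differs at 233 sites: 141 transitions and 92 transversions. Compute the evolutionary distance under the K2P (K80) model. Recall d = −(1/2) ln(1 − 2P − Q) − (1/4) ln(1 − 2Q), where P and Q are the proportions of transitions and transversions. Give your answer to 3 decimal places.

0.197

P = 141/1360 ≈ 0.103676 and Q = 92/1360 ≈ 0.067647.
Under the Kimura two-parameter model, d = −½ ln(1 − 2P − Q) − ¼ ln(1 − 2Q).
1 − 2P − Q = 0.725001, giving −½ ln(0.725001) = 0.160791.
1 − 2Q = 0.864706, giving −¼ ln(0.864706) = 0.036341.
d = 0.160791 + 0.036341 = 0.197132.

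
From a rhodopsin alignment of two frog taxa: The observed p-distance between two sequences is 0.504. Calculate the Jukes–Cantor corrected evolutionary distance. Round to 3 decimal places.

0.836

d = −(3/4) ln(1 − 4p/3) = −0.75 ln(1 − 0.672) = −0.75 ln(0.328)
  = −0.75 × (-1.114742) = 0.836057 substitutions/site.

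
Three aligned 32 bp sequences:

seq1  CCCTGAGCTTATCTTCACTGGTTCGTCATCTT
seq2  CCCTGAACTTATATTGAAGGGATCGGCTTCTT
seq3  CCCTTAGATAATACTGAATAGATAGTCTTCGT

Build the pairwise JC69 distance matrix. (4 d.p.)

d(seq1,seq2) = 0.3041, d(seq1,seq3) = 0.5199, d(seq2,seq3) = 0.4042

seq1–seq2: 8/32 sites differ → p = 0.25, d = −0.75 ln(1 − 0.333333) = 0.304098 ≈ 0.3041.
seq1–seq3: 12/32 sites differ → p = 0.375, d = −0.75 ln(1 − 0.5) = 0.519860 ≈ 0.5199.
seq2–seq3: 10/32 sites differ → p = 0.3125, d = −0.75 ln(1 − 0.416667) = 0.404248 ≈ 0.4042.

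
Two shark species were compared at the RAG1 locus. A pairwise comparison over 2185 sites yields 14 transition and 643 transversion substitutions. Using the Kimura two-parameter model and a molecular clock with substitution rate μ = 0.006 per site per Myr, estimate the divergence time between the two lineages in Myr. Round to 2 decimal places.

P = 14/2185 ≈ 0.006407 and Q = 643/2185 ≈ 0.294279.
Under the Kimura two-parameter model, d = −½ ln(1 − 2P − Q) − ¼ ln(1 − 2Q).
1 − 2P − Q = 0.692907, giving −½ ln(0.692907) = 0.183430.
1 − 2Q = 0.411442, giving −¼ ln(0.411442) = 0.222022.
d = 0.183430 + 0.222022 = 0.405452.
Under a molecular clock d = 2μt, so t = d/(2μ) = 0.405452 / (2 × 0.006) = 33.79 Myr.

33.79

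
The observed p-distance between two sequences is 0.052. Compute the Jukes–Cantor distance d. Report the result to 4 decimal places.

0.0539

d = −(3/4) ln(1 − 4p/3) = −0.75 ln(1 − 0.069333) = −0.75 ln(0.930667)
  = −0.75 × (-0.071854) = 0.053891 substitutions/site.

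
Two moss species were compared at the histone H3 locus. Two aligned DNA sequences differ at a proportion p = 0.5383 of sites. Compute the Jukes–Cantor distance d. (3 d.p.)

d = −(3/4) ln(1 − 4p/3) = −0.75 ln(1 − 0.717733) = −0.75 ln(0.282267)
  = −0.75 × (-1.264902) = 0.948677 substitutions/site.

0.949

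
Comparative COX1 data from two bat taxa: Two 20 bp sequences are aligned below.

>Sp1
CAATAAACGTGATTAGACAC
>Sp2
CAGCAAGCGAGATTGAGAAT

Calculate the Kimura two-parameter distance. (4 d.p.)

0.8605

Of 20 sites, 7 differences are transitions and 2 are transversions, so P = 7/20 = 0.35 and Q = 2/20 = 0.1.
Under the Kimura two-parameter model, d = −½ ln(1 − 2P − Q) − ¼ ln(1 − 2Q).
1 − 2P − Q = 0.2, giving −½ ln(0.2) = 0.804719.
1 − 2Q = 0.8, giving −¼ ln(0.8) = 0.055786.
d = 0.804719 + 0.055786 = 0.860505.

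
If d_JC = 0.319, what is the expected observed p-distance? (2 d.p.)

p = (3/4)(1 − e^(−4d/3)) = 0.75 × (1 − e^(-0.425333)) = 0.75 × (1 − 0.653552) = 0.259836.

0.26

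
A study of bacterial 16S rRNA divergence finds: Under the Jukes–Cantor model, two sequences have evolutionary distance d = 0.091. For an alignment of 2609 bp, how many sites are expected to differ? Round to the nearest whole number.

Invert JC69: p = (3/4)(1 − e^(−4d/3)) = 0.75 × (1 − e^(-0.121333)) = 0.75 × (1 − 0.885739) = 0.085696.
Expected differing sites = pL ≈ 0.085696 × 2609 = 223.580864 ≈ 224.

224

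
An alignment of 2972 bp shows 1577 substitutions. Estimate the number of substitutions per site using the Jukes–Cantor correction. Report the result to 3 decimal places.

p = 1577/2972 ≈ 0.530619.
d = −(3/4) ln(1 − 4p/3) = −0.75 ln(1 − 0.707492) = −0.75 ln(0.292508)
  = −0.75 × (-1.229263) = 0.921947 substitutions/site.

0.922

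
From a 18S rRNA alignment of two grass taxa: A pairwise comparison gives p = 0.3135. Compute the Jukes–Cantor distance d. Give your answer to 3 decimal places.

0.406

d = −(3/4) ln(1 − 4p/3) = −0.75 ln(1 − 0.418) = −0.75 ln(0.582)
  = −0.75 × (-0.541285) = 0.405964 substitutions/site.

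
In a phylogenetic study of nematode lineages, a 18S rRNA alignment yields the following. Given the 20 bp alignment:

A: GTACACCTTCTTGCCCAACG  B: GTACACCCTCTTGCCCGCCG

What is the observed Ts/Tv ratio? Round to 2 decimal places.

Transitions are A↔G and C↔T; transversions are all other mismatches.
Transitions: 2. Transversions: 1.
R = 2/1 = 2.00.

2.00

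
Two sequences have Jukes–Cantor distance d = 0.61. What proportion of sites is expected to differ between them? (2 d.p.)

0.42

p = (3/4)(1 − e^(−4d/3)) = 0.75 × (1 − e^(-0.813333)) = 0.75 × (1 − 0.443378) = 0.417467.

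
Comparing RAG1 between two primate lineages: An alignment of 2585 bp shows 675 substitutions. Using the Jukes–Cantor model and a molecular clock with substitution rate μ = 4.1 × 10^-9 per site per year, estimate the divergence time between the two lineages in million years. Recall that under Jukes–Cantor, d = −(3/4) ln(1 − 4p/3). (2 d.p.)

39.14

p = 675/2585 ≈ 0.261122.
d = −(3/4) ln(1 − 4p/3) = −0.75 ln(1 − 0.348163) = −0.75 ln(0.651837)
  = −0.75 × (-0.427961) = 0.320971 substitutions/site.
Under a molecular clock d = 2μt, so t = d/(2μ) = 0.320971 / (2 × 4.1 × 10^-9) = 39.14 million years.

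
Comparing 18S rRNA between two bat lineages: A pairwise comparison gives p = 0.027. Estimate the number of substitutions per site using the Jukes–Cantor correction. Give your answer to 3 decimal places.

d = −(3/4) ln(1 − 4p/3) = −0.75 ln(1 − 0.036) = −0.75 ln(0.964)
  = −0.75 × (-0.036664) = 0.027498 substitutions/site.

0.027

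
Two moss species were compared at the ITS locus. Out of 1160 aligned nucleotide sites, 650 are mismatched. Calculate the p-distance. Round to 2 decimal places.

p = 650/1160 = 0.560344… ≈ 0.56 (to 2 d.p.).

0.56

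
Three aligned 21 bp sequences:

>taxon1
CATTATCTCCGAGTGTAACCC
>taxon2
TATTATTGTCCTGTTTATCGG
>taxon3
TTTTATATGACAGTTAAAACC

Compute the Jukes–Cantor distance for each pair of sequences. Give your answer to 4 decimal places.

taxon1–taxon2: 10/21 sites differ → p ≈ 0.47619, d = −0.75 ln(1 − 0.63492) = 0.755729 ≈ 0.7557.
taxon1–taxon3: 9/21 sites differ → p ≈ 0.428571, d = −0.75 ln(1 − 0.571428) = 0.635472 ≈ 0.6355.
taxon2–taxon3: 11/21 sites differ → p ≈ 0.52381, d = −0.75 ln(1 − 0.698413) = 0.899023 ≈ 0.8990.

d(taxon1,taxon2) = 0.7557, d(taxon1,taxon3) = 0.6355, d(taxon2,taxon3) = 0.8990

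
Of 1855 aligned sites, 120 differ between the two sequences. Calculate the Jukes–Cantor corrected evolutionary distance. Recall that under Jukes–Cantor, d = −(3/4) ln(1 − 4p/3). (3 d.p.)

p = 120/1855 ≈ 0.06469.
d = −(3/4) ln(1 − 4p/3) = −0.75 ln(1 − 0.086253) = −0.75 ln(0.913747)
  = −0.75 × (-0.090202) = 0.067652 substitutions/site.

0.068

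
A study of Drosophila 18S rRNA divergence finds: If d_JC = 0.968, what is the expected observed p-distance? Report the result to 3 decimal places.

0.544

p = (3/4)(1 − e^(−4d/3)) = 0.75 × (1 − e^(-1.290667)) = 0.75 × (1 − 0.275087) = 0.543685.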